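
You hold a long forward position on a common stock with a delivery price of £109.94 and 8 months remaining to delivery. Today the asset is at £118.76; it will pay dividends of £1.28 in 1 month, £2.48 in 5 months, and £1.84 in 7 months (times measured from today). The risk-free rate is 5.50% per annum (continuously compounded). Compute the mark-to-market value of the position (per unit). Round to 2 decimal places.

PV(remaining dividends) I = 1.28·e^(−0.0550·1/12) + 2.48·e^(−0.0550·5/12) + 1.84·e^(−0.0550·7/12) = 5.4799
Current forward F = (S − I)·e^(rT) = (118.76 − 5.4799)·e^(0.0550·8/12) = 113.2801 × 1.037347 = 117.5108
Value (long) = (F − K)·e^(−rT) = (117.5108 − 109.94) × 0.963997 = 7.2982
Value = £7.30

£7.30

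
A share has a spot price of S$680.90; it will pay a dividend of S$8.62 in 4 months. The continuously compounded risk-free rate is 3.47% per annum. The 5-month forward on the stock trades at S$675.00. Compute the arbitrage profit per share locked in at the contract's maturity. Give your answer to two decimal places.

PV(dividends) I = 8.62·e^(−0.0347·4/12) = 8.5209
Fair forward F* = (S − I)·e^(rT) = (680.90 − 8.5209)·e^0.014458 = 672.3791 × 1.014563 = 682.1710
Market S$675.00 < fair 682.1710: forward underpriced → reverse cash-and-carry (short the stock, invest proceeds at r, pay the dividends, go long the forward).
Profit at T = |F_mkt − F*| = |675.00 − 682.1710| = S$7.17 per share

S$7.17 per share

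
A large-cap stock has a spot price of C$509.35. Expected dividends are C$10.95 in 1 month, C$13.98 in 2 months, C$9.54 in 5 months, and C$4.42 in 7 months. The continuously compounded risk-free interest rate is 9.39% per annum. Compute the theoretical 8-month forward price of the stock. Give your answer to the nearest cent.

C$501.81

PV(dividends) I = 10.95·e^(−0.0939·1/12) + 13.98·e^(−0.0939·2/12) + 9.54·e^(−0.0939·5/12) + 4.42·e^(−0.0939·7/12)
I = 10.8647 + 13.7629 + 9.1740 + 4.1844 = 37.9860
F = (S − I)·e^(rT) = (509.35 − 37.9860) · e^(0.0939·8/12)
= 471.3640 · e^0.062600 = 471.3640 × 1.064601 = C$501.81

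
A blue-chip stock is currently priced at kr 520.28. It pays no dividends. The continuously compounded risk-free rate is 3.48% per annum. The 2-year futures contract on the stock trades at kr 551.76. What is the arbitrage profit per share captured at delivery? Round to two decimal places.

Fair futures: F* = S·e^(carry·T), with carry = r = 0.0348
F* = 520.28 · e^(0.0348 × 2) = 520.28 · e^0.069600 = 520.28 × 1.072079 = kr 557.7813
Market kr 551.76 < fair kr 557.7813: forward underpriced → reverse cash-and-carry (short spot, go long the forward).
At maturity, profit = |F_mkt − F*| = |551.76 − 557.7813| = kr 6.02 per share

kr 6.02 per share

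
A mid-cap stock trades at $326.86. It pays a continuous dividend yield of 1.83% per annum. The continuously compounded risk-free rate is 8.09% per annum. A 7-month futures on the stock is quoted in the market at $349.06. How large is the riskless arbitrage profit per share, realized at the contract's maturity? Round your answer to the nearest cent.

Fair futures: F* = S·e^(carry·T), with carry = (r − q) = 0.0809 − 0.0183 = 0.0626
F* = 326.86 · e^(0.0626 × 7/12) = 326.86 · e^0.036517 = 326.86 × 1.037192 = $339.0166
Market $349.06 > fair $339.0166: forward overpriced → cash-and-carry (buy spot, short the forward).
At maturity, profit = |F_mkt − F*| = |349.06 − 339.0166| = $10.04 per share

$10.04 per share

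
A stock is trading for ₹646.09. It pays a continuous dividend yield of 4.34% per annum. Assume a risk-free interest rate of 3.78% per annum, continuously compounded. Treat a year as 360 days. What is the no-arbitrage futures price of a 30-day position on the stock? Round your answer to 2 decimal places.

₹645.79

F = S·e^((r − q)T) = 646.09 · e^((0.0378 − 0.0434) × 30/360)
= 646.09 · e^-0.000467 = 646.09 × 0.999533
F = ₹645.79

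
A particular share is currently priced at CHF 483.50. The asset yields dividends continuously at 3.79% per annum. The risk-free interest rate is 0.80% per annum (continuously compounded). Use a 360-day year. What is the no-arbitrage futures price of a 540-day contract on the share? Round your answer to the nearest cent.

CHF 462.29

F = S·e^((r − q)T) = 483.50 · e^((0.0080 − 0.0379) × 540/360)
= 483.50 · e^-0.044850 = 483.50 × 0.956141
F = CHF 462.29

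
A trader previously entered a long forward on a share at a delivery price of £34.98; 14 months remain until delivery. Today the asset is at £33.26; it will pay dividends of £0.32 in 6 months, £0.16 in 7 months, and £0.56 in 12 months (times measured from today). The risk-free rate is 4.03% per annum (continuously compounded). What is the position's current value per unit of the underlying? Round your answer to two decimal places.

PV(remaining dividends) I = 0.32·e^(−0.0403·6/12) + 0.16·e^(−0.0403·7/12) + 0.56·e^(−0.0403·12/12) = 1.0078
Current forward F = (S − I)·e^(rT) = (33.26 − 1.0078)·e^(0.0403·14/12) = 32.2522 × 1.048139 = 33.8048
Value (long) = (F − K)·e^(−rT) = (33.8048 − 34.98) × 0.954071 = -1.1212
Value = -£1.12

-£1.12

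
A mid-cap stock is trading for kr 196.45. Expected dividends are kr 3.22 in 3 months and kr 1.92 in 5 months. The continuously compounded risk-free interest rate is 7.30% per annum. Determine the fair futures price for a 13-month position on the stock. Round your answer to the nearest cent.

kr 207.18

PV(dividends) I = 3.22·e^(−0.0730·3/12) + 1.92·e^(−0.0730·5/12)
I = 3.1618 + 1.8625 = 5.0243
F = (S − I)·e^(rT) = (196.45 − 5.0243) · e^(0.0730·13/12)
= 191.4257 · e^0.079083 = 191.4257 × 1.082294 = kr 207.18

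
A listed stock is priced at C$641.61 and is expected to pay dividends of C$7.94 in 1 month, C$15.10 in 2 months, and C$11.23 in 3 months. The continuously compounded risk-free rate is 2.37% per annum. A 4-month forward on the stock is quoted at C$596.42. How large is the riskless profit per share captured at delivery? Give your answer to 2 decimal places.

C$15.88 per share

PV(dividends) I = 7.94·e^(−0.0237·1/12) + 15.10·e^(−0.0237·2/12) + 11.23·e^(−0.0237·3/12) = 34.1285
Fair forward F* = (S − I)·e^(rT) = (641.61 − 34.1285)·e^0.007900 = 607.4815 × 1.007931 = 612.2994
Market C$596.42 < fair 612.2994: forward underpriced → reverse cash-and-carry (short the stock, invest proceeds at r, pay the dividends, go long the forward).
Profit at T = |F_mkt − F*| = |596.42 − 612.2994| = C$15.88 per share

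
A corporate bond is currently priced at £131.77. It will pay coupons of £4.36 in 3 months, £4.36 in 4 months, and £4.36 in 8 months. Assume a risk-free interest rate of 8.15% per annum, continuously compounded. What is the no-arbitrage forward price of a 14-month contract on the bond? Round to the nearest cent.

£131.01

PV(coupons) I = 4.36·e^(−0.0815·3/12) + 4.36·e^(−0.0815·4/12) + 4.36·e^(−0.0815·8/12)
I = 4.2721 + 4.2431 + 4.1294 = 12.6446
F = (S − I)·e^(rT) = (131.77 − 12.6446) · e^(0.0815·14/12)
= 119.1254 · e^0.095083 = 119.1254 × 1.099750 = £131.01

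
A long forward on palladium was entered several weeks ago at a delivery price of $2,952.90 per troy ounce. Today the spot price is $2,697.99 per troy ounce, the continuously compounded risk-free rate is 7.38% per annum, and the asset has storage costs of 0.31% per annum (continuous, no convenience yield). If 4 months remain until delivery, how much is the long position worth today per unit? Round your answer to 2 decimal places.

-$180.37 per troy ounce

Current fair forward for the remaining 4 months: F = S·e^((r + u)·T), (r + u) = 0.0738 + 0.0031 = 0.0769
F = 2697.99 · e^(0.0769 × 4/12) = 2697.99 × 1.02596469 = 2768.0425
Value of long forward = (F − K)·e^(−rT) = (2768.0425 − 2952.90) · e^(−0.0738·4/12)
= -184.8575 × 0.97570011 = -180.37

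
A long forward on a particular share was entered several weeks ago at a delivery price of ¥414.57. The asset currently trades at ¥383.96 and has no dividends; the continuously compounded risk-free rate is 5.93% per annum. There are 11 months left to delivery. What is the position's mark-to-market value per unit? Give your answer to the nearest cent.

-¥8.68

Current fair forward for the remaining 11 months: F = S·e^(r·T), r = 0.0593
F = 383.96 · e^(0.0593 × 11/12) = 383.96 × 1.055863 = 405.4092
Value of long forward = (F − K)·e^(−rT) = (405.4092 − 414.57) · e^(−0.0593·11/12)
= -9.1608 × 0.947093 = -8.68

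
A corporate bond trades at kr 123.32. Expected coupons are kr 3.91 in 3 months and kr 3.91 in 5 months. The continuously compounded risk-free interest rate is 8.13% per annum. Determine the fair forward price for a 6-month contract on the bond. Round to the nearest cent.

kr 120.51

PV(coupons) I = 3.91·e^(−0.0813·3/12) + 3.91·e^(−0.0813·5/12)
I = 3.8313 + 3.7798 = 7.6111
F = (S − I)·e^(rT) = (123.32 − 7.6111) · e^(0.0813·6/12)
= 115.7089 · e^0.040650 = 115.7089 × 1.041488 = kr 120.51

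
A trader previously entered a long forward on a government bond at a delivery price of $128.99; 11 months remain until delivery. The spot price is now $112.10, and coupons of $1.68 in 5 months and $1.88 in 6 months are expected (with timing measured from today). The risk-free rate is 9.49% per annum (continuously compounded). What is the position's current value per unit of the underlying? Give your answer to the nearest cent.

-$9.55

PV(remaining coupons) I = 1.68·e^(−0.0949·5/12) + 1.88·e^(−0.0949·6/12) = 3.4077
Current forward F = (S − I)·e^(rT) = (112.10 − 3.4077)·e^(0.0949·11/12) = 108.6923 × 1.090888 = 118.5711
Value (long) = (F − K)·e^(−rT) = (118.5711 − 128.99) × 0.916685 = -9.5508
Value = -$9.55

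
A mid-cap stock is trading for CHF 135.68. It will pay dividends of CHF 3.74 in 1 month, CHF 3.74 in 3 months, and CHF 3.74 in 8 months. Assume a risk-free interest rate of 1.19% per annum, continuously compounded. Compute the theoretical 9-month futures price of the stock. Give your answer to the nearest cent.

PV(dividends) I = 3.74·e^(−0.0119·1/12) + 3.74·e^(−0.0119·3/12) + 3.74·e^(−0.0119·8/12)
I = 3.7363 + 3.7289 + 3.7104 = 11.1756
F = (S − I)·e^(rT) = (135.68 − 11.1756) · e^(0.0119·9/12)
= 124.5044 · e^0.008925 = 124.5044 × 1.008965 = CHF 125.62

CHF 125.62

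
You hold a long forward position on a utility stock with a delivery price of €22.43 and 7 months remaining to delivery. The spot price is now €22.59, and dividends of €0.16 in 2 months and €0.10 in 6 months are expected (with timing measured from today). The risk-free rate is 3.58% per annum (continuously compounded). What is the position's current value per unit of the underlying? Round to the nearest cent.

PV(remaining dividends) I = 0.16·e^(−0.0358·2/12) + 0.10·e^(−0.0358·6/12) = 0.2573
Current forward F = (S − I)·e^(rT) = (22.59 − 0.2573)·e^(0.0358·7/12) = 22.3327 × 1.021103 = 22.8040
Value (long) = (F − K)·e^(−rT) = (22.8040 − 22.43) × 0.979333 = 0.3663
Value = €0.37

€0.37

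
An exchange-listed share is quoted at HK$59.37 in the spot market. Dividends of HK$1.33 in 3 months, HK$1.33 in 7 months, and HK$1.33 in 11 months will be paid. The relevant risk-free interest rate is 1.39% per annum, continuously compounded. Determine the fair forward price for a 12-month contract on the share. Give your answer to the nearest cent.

PV(dividends) I = 1.33·e^(−0.0139·3/12) + 1.33·e^(−0.0139·7/12) + 1.33·e^(−0.0139·11/12)
I = 1.3254 + 1.3193 + 1.3132 = 3.9579
F = (S − I)·e^(rT) = (59.37 − 3.9579) · e^(0.0139·12/12)
= 55.4121 · e^0.013900 = 55.4121 × 1.013997 = HK$56.19

HK$56.19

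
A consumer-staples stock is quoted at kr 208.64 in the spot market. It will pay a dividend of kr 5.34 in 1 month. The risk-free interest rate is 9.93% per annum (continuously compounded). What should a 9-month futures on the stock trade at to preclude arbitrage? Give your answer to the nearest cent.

PV(dividends) I = 5.34·e^(−0.0993·1/12)
I = 5.2960
F = (S − I)·e^(rT) = (208.64 − 5.2960) · e^(0.0993·9/12)
= 203.3440 · e^0.074475 = 203.3440 × 1.077318 = kr 219.07

kr 219.07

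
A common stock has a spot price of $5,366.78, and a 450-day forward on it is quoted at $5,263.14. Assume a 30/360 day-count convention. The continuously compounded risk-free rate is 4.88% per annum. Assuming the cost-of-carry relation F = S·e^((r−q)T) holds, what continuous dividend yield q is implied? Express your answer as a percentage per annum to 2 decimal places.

From F = S·e^((r−q)T): (r − q) = ln(F/S)/T
ln(5263.14/5366.78) = ln(0.980689) = -0.019500
(r − q) = -0.019500 / (450/360) = -0.015600
q = r − ln(F/S)/T = 0.0488 + 0.015600 = 0.064400
q = 6.44%

6.44%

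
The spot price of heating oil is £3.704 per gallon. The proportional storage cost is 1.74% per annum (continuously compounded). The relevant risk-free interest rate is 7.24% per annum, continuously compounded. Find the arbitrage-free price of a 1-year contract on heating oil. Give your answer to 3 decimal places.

Net carry = r + u − y = 0.0724 + 0.0174 − 0.0000 = 0.0898
F = S·e^((r+u−y)T) = 3.704 · e^(0.0898 × 1) = 3.704 · e^0.089800
= 3.704 × 1.093955 = £4.052 per gallon

£4.052 per gallon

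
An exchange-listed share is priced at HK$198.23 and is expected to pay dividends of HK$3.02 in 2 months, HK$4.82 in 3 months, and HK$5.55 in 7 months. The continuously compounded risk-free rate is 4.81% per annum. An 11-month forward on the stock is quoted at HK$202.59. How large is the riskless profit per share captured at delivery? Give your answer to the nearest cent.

PV(dividends) I = 3.02·e^(−0.0481·2/12) + 4.82·e^(−0.0481·3/12) + 5.55·e^(−0.0481·7/12) = 13.1547
Fair forward F* = (S − I)·e^(rT) = (198.23 − 13.1547)·e^0.044092 = 185.0753 × 1.045078 = 193.4181
Market HK$202.59 > fair 193.4181: forward overpriced → cash-and-carry (borrow at r, buy the stock and collect the dividends, short the forward).
Profit at T = |F_mkt − F*| = |202.59 − 193.4181| = HK$9.17 per share

HK$9.17 per share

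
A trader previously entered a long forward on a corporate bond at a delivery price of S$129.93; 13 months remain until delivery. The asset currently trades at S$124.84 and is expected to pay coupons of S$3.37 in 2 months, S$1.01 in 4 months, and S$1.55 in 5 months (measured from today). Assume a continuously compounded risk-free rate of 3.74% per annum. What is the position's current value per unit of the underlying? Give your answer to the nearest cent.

PV(remaining coupons) I = 3.37·e^(−0.0374·2/12) + 1.01·e^(−0.0374·4/12) + 1.55·e^(−0.0374·5/12) = 5.8726
Current forward F = (S − I)·e^(rT) = (124.84 − 5.8726)·e^(0.0374·13/12) = 118.9674 × 1.041349 = 123.8866
Value (long) = (F − K)·e^(−rT) = (123.8866 − 129.93) × 0.960293 = -5.8034
Value = -S$5.80

-S$5.80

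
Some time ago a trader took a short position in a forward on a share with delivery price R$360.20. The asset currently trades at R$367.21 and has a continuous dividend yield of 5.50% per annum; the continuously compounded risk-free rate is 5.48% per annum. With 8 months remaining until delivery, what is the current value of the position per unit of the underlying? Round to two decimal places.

-R$6.71

Current fair forward for the remaining 8 months: F = S·e^((r − q)·T), (r − q) = 0.0548 − 0.0550 = -0.0002
F = 367.21 · e^(-0.0002 × 8/12) = 367.21 × 0.999867 = 367.1612
Value of long forward = (F − K)·e^(−rT) = (367.1612 − 360.20) · e^(−0.0548·8/12)
= 6.9612 × 0.964126 = 6.71
Short position value = −(long value) = -R$6.71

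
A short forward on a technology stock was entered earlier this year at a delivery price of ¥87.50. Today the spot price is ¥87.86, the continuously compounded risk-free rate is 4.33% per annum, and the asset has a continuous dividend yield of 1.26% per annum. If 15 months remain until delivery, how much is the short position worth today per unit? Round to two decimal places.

-¥3.60

Current fair forward for the remaining 15 months: F = S·e^((r − q)·T), (r − q) = 0.0433 − 0.0126 = 0.0307
F = 87.86 · e^(0.0307 × 15/12) = 87.86 × 1.039121 = 91.2972
Value of long forward = (F − K)·e^(−rT) = (91.2972 − 87.50) · e^(−0.0433·15/12)
= 3.7972 × 0.947314 = 3.60
Short position value = −(long value) = -¥3.60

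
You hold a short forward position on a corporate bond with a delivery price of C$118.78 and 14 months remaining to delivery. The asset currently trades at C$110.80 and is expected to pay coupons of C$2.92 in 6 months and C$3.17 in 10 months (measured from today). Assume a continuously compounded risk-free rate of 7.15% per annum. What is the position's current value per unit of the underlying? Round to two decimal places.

PV(remaining coupons) I = 2.92·e^(−0.0715·6/12) + 3.17·e^(−0.0715·10/12) = 5.8041
Current forward F = (S − I)·e^(rT) = (110.80 − 5.8041)·e^(0.0715·14/12) = 104.9959 × 1.086995 = 114.1300
Value (long) = (F − K)·e^(−rT) = (114.1300 − 118.78) × 0.919968 = -4.2779
Short position value = −(long value) = C$4.28

C$4.28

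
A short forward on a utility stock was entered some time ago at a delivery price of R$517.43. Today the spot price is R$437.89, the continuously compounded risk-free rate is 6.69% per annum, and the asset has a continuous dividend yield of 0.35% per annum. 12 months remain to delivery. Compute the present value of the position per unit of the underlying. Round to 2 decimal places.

Current fair forward for the remaining 12 months: F = S·e^((r − q)·T), (r − q) = 0.0669 − 0.0035 = 0.0634
F = 437.89 · e^(0.0634 × 12/12) = 437.89 × 1.065453 = 466.5512
Value of long forward = (F − K)·e^(−rT) = (466.5512 − 517.43) · e^(−0.0669·12/12)
= -50.8788 × 0.935289 = -47.59
Short position value = −(long value) = R$47.59

R$47.59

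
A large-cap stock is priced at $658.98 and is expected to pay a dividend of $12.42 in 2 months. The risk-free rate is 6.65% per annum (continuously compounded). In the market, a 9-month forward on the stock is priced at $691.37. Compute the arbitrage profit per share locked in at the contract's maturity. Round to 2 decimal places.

PV(dividends) I = 12.42·e^(−0.0665·2/12) = 12.2831
Fair forward F* = (S − I)·e^(rT) = (658.98 − 12.2831)·e^0.049875 = 646.6969 × 1.051140 = 679.7690
Market $691.37 > fair 679.7690: forward overpriced → cash-and-carry (borrow at r, buy the stock and collect the dividends, short the forward).
Profit at T = |F_mkt − F*| = |691.37 − 679.7690| = $11.60 per share

$11.60 per share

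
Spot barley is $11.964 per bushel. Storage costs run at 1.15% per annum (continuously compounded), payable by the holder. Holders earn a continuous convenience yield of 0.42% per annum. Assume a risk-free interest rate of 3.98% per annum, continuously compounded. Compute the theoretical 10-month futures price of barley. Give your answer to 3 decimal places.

$12.443 per bushel

Net carry = r + u − y = 0.0398 + 0.0115 − 0.0042 = 0.0471
F = S·e^((r+u−y)T) = 11.964 · e^(0.0471 × 10/12) = 11.964 · e^0.039250
= 11.964 × 1.040030 = $12.443 per bushel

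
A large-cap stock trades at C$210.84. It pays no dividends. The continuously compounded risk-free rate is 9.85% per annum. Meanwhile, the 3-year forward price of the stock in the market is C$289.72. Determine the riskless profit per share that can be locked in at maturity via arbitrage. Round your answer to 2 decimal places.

Fair forward: F* = S·e^(carry·T), with carry = r = 0.0985
F* = 210.84 · e^(0.0985 × 3) = 210.84 · e^0.295500 = 210.84 × 1.343798 = C$283.3264
Market C$289.72 > fair C$283.3264: forward overpriced → cash-and-carry (buy spot, short the forward).
At maturity, profit = |F_mkt − F*| = |289.72 − 283.3264| = C$6.39 per share

C$6.39 per share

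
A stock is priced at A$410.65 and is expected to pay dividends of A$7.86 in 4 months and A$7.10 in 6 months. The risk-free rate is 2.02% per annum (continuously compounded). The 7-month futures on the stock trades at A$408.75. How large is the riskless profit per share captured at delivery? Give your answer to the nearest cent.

A$8.24 per share

PV(dividends) I = 7.86·e^(−0.0202·4/12) + 7.10·e^(−0.0202·6/12) = 14.8359
Fair futures F* = (S − I)·e^(rT) = (410.65 − 14.8359)·e^0.011783 = 395.8141 × 1.011853 = 400.5057
Market A$408.75 > fair 400.5057: forward overpriced → cash-and-carry (borrow at r, buy the stock and collect the dividends, short the forward).
Profit at T = |F_mkt − F*| = |408.75 − 400.5057| = A$8.24 per share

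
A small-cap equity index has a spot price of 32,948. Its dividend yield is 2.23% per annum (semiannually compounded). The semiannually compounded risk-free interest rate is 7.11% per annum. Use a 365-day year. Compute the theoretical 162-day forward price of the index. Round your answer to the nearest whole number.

33,653

F = S · (1+r/2)^(2T) / (1+q/2)^(2T)
= 32948 × 1.031495 / 1.009891 = 32948 × 1.021392
F = 33,653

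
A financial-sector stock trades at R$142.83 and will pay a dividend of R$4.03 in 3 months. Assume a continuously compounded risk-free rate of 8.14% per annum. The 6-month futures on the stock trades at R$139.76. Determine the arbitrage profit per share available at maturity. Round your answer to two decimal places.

R$4.89 per share

PV(dividends) I = 4.03·e^(−0.0814·3/12) = 3.9488
Fair futures F* = (S − I)·e^(rT) = (142.83 − 3.9488)·e^0.040700 = 138.8812 × 1.041540 = 144.6503
Market R$139.76 < fair 144.6503: forward underpriced → reverse cash-and-carry (short the stock, invest proceeds at r, pay the dividends, go long the forward).
Profit at T = |F_mkt − F*| = |139.76 − 144.6503| = R$4.89 per share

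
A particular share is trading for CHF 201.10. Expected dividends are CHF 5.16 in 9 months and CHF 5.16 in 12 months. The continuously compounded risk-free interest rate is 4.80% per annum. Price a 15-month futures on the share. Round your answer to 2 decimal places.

PV(dividends) I = 5.16·e^(−0.0480·9/12) + 5.16·e^(−0.0480·12/12)
I = 4.9775 + 4.9182 = 9.8957
F = (S − I)·e^(rT) = (201.10 − 9.8957) · e^(0.0480·15/12)
= 191.2043 · e^0.060000 = 191.2043 × 1.061837 = CHF 203.03

CHF 203.03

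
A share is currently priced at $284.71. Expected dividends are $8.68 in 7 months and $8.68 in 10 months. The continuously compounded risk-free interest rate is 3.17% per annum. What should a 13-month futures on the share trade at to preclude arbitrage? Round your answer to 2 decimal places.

$277.09

PV(dividends) I = 8.68·e^(−0.0317·7/12) + 8.68·e^(−0.0317·10/12)
I = 8.5210 + 8.4537 = 16.9747
F = (S − I)·e^(rT) = (284.71 − 16.9747) · e^(0.0317·13/12)
= 267.7353 · e^0.034342 = 267.7353 × 1.034938 = $277.09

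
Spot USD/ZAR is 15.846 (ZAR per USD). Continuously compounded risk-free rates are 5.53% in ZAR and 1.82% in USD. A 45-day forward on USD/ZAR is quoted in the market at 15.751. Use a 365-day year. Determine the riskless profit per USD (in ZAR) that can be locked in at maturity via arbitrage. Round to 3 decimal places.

0.168 per USD (in ZAR)

Fair forward: F* = S·e^(carry·T), with carry = (r_ZAR − r_USD) = 0.0553 − 0.0182 = 0.0371
F* = 15.846 · e^(0.0371 × 45/365) = 15.846 · e^0.004574 = 15.846 × 1.004584 = 15.9186
Market 15.751 < fair 15.9186: forward underpriced → reverse cash-and-carry (short spot, go long the forward).
At maturity, profit = |F_mkt − F*| = |15.751 − 15.9186| = 0.168 per USD (in ZAR)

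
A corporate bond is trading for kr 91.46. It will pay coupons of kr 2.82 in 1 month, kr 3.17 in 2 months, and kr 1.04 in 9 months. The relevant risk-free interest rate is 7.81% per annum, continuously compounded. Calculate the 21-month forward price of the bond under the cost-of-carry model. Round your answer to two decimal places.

PV(coupons) I = 2.82·e^(−0.0781·1/12) + 3.17·e^(−0.0781·2/12) + 1.04·e^(−0.0781·9/12)
I = 2.8017 + 3.1290 + 0.9808 = 6.9115
F = (S − I)·e^(rT) = (91.46 − 6.9115) · e^(0.0781·21/12)
= 84.5485 · e^0.136675 = 84.5485 × 1.146455 = kr 96.93

kr 96.93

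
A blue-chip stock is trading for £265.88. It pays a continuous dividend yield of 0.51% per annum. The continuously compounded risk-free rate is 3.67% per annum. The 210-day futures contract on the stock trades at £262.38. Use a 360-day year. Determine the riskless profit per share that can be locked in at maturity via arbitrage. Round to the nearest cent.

Fair futures: F* = S·e^(carry·T), with carry = (r − q) = 0.0367 − 0.0051 = 0.0316
F* = 265.88 · e^(0.0316 × 210/360) = 265.88 · e^0.018433 = 265.88 × 1.018604 = £270.8264
Market £262.38 < fair £270.8264: forward underpriced → reverse cash-and-carry (short spot, go long the forward).
At maturity, profit = |F_mkt − F*| = |262.38 − 270.8264| = £8.45 per share

£8.45 per share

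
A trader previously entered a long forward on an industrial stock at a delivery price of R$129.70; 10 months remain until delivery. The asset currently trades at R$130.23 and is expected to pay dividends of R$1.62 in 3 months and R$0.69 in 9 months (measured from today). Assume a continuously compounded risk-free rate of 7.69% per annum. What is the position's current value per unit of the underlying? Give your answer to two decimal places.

PV(remaining dividends) I = 1.62·e^(−0.0769·3/12) + 0.69·e^(−0.0769·9/12) = 2.2405
Current forward F = (S − I)·e^(rT) = (130.23 − 2.2405)·e^(0.0769·10/12) = 127.9895 × 1.066181 = 136.4600
Value (long) = (F − K)·e^(−rT) = (136.4600 − 129.70) × 0.937927 = 6.3404
Value = R$6.34

R$6.34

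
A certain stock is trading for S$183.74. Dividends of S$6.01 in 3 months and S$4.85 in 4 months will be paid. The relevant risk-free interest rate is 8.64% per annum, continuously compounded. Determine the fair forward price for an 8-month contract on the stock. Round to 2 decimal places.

S$183.41

PV(dividends) I = 6.01·e^(−0.0864·3/12) + 4.85·e^(−0.0864·4/12)
I = 5.8816 + 4.7123 = 10.5939
F = (S − I)·e^(rT) = (183.74 − 10.5939) · e^(0.0864·8/12)
= 173.1461 · e^0.057600 = 173.1461 × 1.059291 = S$183.41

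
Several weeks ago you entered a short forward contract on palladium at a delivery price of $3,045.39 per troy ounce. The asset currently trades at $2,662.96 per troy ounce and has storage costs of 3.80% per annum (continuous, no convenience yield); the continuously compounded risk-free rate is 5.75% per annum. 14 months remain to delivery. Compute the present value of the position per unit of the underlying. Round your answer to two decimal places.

$64.12 per troy ounce

Current fair forward for the remaining 14 months: F = S·e^((r + u)·T), (r + u) = 0.0575 + 0.0380 = 0.0955
F = 2662.96 · e^(0.0955 × 14/12) = 2662.96 × 1.11786059 = 2976.8180
Value of long forward = (F − K)·e^(−rT) = (2976.8180 − 3045.39) · e^(−0.0575·14/12)
= -68.5720 × 0.93511727 = -64.12
Short position value = −(long value) = $64.12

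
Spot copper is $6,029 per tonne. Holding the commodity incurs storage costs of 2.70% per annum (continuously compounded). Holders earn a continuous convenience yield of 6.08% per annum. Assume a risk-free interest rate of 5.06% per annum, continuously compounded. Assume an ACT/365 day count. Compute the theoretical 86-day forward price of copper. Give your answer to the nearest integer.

$6,053 per tonne

Net carry = r + u − y = 0.0506 + 0.0270 − 0.0608 = 0.0168
F = S·e^((r+u−y)T) = 6029 · e^(0.0168 × 86/365) = 6029 · e^0.003958
= 6029 × 1.003966 = $6,053 per tonne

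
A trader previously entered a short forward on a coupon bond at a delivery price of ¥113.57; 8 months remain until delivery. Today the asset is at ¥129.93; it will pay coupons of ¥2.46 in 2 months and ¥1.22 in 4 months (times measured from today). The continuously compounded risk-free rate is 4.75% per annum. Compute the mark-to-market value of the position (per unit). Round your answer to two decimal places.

-¥16.26

PV(remaining coupons) I = 2.46·e^(−0.0475·2/12) + 1.22·e^(−0.0475·4/12) = 3.6414
Current forward F = (S − I)·e^(rT) = (129.93 − 3.6414)·e^(0.0475·8/12) = 126.2886 × 1.032173 = 130.3517
Value (long) = (F − K)·e^(−rT) = (130.3517 − 113.57) × 0.968829 = 16.2586
Short position value = −(long value) = -¥16.26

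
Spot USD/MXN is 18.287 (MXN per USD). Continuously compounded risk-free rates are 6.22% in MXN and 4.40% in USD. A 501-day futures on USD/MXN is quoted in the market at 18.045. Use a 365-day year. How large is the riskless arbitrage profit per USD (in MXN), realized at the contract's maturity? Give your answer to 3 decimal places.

Fair futures: F* = S·e^(carry·T), with carry = (r_MXN − r_USD) = 0.0622 − 0.0440 = 0.0182
F* = 18.287 · e^(0.0182 × 501/365) = 18.287 · e^0.024981 = 18.287 × 1.025296 = 18.7496
Market 18.045 < fair 18.7496: forward underpriced → reverse cash-and-carry (short spot, go long the forward).
At maturity, profit = |F_mkt − F*| = |18.045 − 18.7496| = 0.705 per USD (in MXN)

0.705 per USD (in MXN)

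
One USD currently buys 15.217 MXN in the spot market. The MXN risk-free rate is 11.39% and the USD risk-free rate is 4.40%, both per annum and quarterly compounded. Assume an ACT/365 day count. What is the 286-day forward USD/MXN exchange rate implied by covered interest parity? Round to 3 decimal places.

By covered interest parity, F = S · (1+r_MXN/4)^(4T) / (1+r_USD/4)^(4T)
= 15.217 × 1.091989 / 1.034883 = 15.217 × 1.055181
F = 16.057 MXN per USD

16.057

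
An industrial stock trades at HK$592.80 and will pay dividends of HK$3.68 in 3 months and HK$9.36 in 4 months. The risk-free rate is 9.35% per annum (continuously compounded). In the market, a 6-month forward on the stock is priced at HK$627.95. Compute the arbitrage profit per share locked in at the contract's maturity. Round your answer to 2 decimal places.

PV(dividends) I = 3.68·e^(−0.0935·3/12) + 9.36·e^(−0.0935·4/12) = 12.6678
Fair forward F* = (S − I)·e^(rT) = (592.80 − 12.6678)·e^0.046750 = 580.1322 × 1.047860 = 607.8973
Market HK$627.95 > fair 607.8973: forward overpriced → cash-and-carry (borrow at r, buy the stock and collect the dividends, short the forward).
Profit at T = |F_mkt − F*| = |627.95 − 607.8973| = HK$20.05 per share

HK$20.05 per share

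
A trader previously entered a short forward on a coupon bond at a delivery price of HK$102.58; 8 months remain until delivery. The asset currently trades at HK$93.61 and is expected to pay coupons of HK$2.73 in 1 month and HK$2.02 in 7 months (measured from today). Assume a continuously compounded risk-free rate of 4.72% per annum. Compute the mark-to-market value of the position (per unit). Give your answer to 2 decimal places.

PV(remaining coupons) I = 2.73·e^(−0.0472·1/12) + 2.02·e^(−0.0472·7/12) = 4.6844
Current forward F = (S − I)·e^(rT) = (93.61 − 4.6844)·e^(0.0472·8/12) = 88.9256 × 1.031967 = 91.7683
Value (long) = (F − K)·e^(−rT) = (91.7683 − 102.58) × 0.969023 = -10.4768
Short position value = −(long value) = HK$10.48

HK$10.48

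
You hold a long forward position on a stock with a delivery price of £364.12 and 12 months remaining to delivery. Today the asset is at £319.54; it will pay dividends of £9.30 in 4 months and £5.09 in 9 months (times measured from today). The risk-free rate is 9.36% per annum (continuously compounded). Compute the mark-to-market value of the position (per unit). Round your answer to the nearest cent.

-£25.80

PV(remaining dividends) I = 9.30·e^(−0.0936·4/12) + 5.09·e^(−0.0936·9/12) = 13.7593
Current forward F = (S − I)·e^(rT) = (319.54 − 13.7593)·e^(0.0936·12/12) = 305.7807 × 1.098120 = 335.7839
Value (long) = (F − K)·e^(−rT) = (335.7839 − 364.12) × 0.910647 = -25.8042
Value = -£25.80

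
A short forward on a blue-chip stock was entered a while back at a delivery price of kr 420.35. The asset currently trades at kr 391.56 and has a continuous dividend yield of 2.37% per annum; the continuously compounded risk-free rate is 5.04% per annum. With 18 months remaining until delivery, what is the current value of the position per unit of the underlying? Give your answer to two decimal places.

Current fair forward for the remaining 18 months: F = S·e^((r − q)·T), (r − q) = 0.0504 − 0.0237 = 0.0267
F = 391.56 · e^(0.0267 × 18/12) = 391.56 × 1.040863 = 407.5603
Value of long forward = (F − K)·e^(−rT) = (407.5603 − 420.35) · e^(−0.0504·18/12)
= -12.7897 × 0.927187 = -11.86
Short position value = −(long value) = kr 11.86

kr 11.86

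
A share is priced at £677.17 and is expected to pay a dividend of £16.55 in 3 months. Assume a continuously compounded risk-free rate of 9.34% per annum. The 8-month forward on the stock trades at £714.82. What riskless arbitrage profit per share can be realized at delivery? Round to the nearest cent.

£11.35 per share

PV(dividends) I = 16.55·e^(−0.0934·3/12) = 16.1680
Fair forward F* = (S − I)·e^(rT) = (677.17 − 16.1680)·e^0.062267 = 661.0020 × 1.064246 = 703.4687
Market £714.82 > fair 703.4687: forward overpriced → cash-and-carry (borrow at r, buy the stock and collect the dividends, short the forward).
Profit at T = |F_mkt − F*| = |714.82 − 703.4687| = £11.35 per share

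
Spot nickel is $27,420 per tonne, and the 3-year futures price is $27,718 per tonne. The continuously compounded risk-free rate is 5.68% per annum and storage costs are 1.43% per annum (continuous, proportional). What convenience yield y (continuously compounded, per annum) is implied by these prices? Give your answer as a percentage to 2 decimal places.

F = S·e^((r+u−y)T) ⇒ (r+u−y) = ln(F/S)/T
ln(27718/27420) = 0.010809; /T ⇒ 0.003603
y = r + u − ln(F/S)/T = 0.0568 + 0.0143 − 0.003603 = 0.067497
y = 6.75%

6.75%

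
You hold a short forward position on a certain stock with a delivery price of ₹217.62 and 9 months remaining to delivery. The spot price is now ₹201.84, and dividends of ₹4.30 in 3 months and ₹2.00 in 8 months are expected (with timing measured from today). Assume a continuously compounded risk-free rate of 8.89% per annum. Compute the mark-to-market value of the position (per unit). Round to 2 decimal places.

PV(remaining dividends) I = 4.30·e^(−0.0889·3/12) + 2.00·e^(−0.0889·8/12) = 6.0904
Current forward F = (S − I)·e^(rT) = (201.84 − 6.0904)·e^(0.0889·9/12) = 195.7496 × 1.068948 = 209.2461
Value (long) = (F − K)·e^(−rT) = (209.2461 − 217.62) × 0.935499 = -7.8338
Short position value = −(long value) = ₹7.83

₹7.83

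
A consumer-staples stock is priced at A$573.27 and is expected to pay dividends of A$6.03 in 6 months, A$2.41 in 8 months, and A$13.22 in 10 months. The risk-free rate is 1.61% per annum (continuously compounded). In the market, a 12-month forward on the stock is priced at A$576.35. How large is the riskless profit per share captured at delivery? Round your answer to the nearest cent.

A$15.53 per share

PV(dividends) I = 6.03·e^(−0.0161·6/12) + 2.41·e^(−0.0161·8/12) + 13.22·e^(−0.0161·10/12) = 21.4097
Fair forward F* = (S − I)·e^(rT) = (573.27 − 21.4097)·e^0.016100 = 551.8603 × 1.016230 = 560.8170
Market A$576.35 > fair 560.8170: forward overpriced → cash-and-carry (borrow at r, buy the stock and collect the dividends, short the forward).
Profit at T = |F_mkt − F*| = |576.35 − 560.8170| = A$15.53 per share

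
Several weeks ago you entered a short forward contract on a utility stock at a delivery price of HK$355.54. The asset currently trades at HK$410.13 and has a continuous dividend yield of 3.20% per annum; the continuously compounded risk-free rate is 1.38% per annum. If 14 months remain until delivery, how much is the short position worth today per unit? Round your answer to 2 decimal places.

-HK$45.24

Current fair forward for the remaining 14 months: F = S·e^((r − q)·T), (r − q) = 0.0138 − 0.0320 = -0.0182
F = 410.13 · e^(-0.0182 × 14/12) = 410.13 × 0.978991 = 401.5136
Value of long forward = (F − K)·e^(−rT) = (401.5136 − 355.54) · e^(−0.0138·14/12)
= 45.9736 × 0.984029 = 45.24
Short position value = −(long value) = -HK$45.24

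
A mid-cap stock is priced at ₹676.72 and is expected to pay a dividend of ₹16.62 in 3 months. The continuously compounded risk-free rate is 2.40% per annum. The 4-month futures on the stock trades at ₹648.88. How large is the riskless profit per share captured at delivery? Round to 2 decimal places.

PV(dividends) I = 16.62·e^(−0.0240·3/12) = 16.5206
Fair futures F* = (S − I)·e^(rT) = (676.72 − 16.5206)·e^0.008000 = 660.1994 × 1.008032 = 665.5021
Market ₹648.88 < fair 665.5021: forward underpriced → reverse cash-and-carry (short the stock, invest proceeds at r, pay the dividends, go long the forward).
Profit at T = |F_mkt − F*| = |648.88 − 665.5021| = ₹16.62 per share

₹16.62 per share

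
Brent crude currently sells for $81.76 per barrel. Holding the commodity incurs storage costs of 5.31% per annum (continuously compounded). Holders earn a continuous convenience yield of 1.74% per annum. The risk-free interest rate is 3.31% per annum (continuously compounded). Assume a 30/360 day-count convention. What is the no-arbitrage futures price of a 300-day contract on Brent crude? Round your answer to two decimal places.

$86.58 per barrel

Net carry = r + u − y = 0.0331 + 0.0531 − 0.0174 = 0.0688
F = S·e^((r+u−y)T) = 81.76 · e^(0.0688 × 300/360) = 81.76 · e^0.057333
= 81.76 × 1.059008 = $86.58 per barrel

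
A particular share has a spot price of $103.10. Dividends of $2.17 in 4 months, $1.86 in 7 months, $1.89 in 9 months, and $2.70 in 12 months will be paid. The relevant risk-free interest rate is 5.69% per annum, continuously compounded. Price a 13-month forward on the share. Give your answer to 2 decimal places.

PV(dividends) I = 2.17·e^(−0.0569·4/12) + 1.86·e^(−0.0569·7/12) + 1.89·e^(−0.0569·9/12) + 2.70·e^(−0.0569·12/12)
I = 2.1292 + 1.7993 + 1.8110 + 2.5507 = 8.2902
F = (S − I)·e^(rT) = (103.10 − 8.2902) · e^(0.0569·13/12)
= 94.8098 · e^0.061642 = 94.8098 × 1.063582 = $100.84

$100.84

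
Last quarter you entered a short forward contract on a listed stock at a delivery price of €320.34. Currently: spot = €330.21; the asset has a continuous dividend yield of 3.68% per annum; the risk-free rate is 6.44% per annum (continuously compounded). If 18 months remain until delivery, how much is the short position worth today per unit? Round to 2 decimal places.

Current fair forward for the remaining 18 months: F = S·e^((r − q)·T), (r − q) = 0.0644 − 0.0368 = 0.0276
F = 330.21 · e^(0.0276 × 18/12) = 330.21 × 1.042269 = 344.1676
Value of long forward = (F − K)·e^(−rT) = (344.1676 − 320.34) · e^(−0.0644·18/12)
= 23.8276 × 0.907919 = 21.63
Short position value = −(long value) = -€21.63

-€21.63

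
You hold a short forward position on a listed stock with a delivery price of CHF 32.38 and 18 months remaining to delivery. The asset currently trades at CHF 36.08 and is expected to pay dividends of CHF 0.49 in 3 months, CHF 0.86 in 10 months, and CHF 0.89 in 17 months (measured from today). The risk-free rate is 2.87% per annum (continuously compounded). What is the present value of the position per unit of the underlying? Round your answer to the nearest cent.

PV(remaining dividends) I = 0.49·e^(−0.0287·3/12) + 0.86·e^(−0.0287·10/12) + 0.89·e^(−0.0287·17/12) = 2.1807
Current forward F = (S − I)·e^(rT) = (36.08 − 2.1807)·e^(0.0287·18/12) = 33.8993 × 1.043990 = 35.3905
Value (long) = (F − K)·e^(−rT) = (35.3905 − 32.38) × 0.957863 = 2.8836
Short position value = −(long value) = -CHF 2.88

-CHF 2.88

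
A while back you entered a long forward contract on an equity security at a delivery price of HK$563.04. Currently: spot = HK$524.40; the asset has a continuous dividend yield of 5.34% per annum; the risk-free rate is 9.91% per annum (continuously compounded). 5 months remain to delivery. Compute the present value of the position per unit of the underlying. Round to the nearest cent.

Current fair forward for the remaining 5 months: F = S·e^((r − q)·T), (r − q) = 0.0991 − 0.0534 = 0.0457
F = 524.40 · e^(0.0457 × 5/12) = 524.40 × 1.019224 = 534.4811
Value of long forward = (F − K)·e^(−rT) = (534.4811 − 563.04) · e^(−0.0991·5/12)
= -28.5589 × 0.959549 = -27.40

-HK$27.40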